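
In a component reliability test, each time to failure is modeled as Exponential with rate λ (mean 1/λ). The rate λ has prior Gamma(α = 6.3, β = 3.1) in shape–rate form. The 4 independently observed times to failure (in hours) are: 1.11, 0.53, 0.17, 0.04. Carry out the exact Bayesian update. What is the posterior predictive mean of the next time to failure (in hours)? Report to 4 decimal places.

0.5323

With a Gamma(shape α, rate β) prior on the exponential rate λ, the posterior after n observations with total T = Σxᵢ is Gamma(α+n, β+T).
Sum of observations T = 1.85 hours; n = 4.
Posterior: Gamma(6.3+4, 3.1+1.85) = Gamma(10.3, 4.95).
The predictive distribution for the next observation is Lomax; its mean is β/(α−1) = 4.95/9.3 = 0.5323.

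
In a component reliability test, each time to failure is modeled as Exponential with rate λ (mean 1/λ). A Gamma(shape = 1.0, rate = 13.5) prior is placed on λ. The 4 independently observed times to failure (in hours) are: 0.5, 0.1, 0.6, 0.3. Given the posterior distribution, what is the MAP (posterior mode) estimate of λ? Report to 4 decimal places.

With a Gamma(shape α, rate β) prior on the exponential rate λ, the posterior after n observations with total T = Σxᵢ is Gamma(α+n, β+T).
Sum of observations T = 1.5 hours; n = 4.
Posterior: Gamma(1.0+4, 13.5+1.5) = Gamma(5.0, 15.0).
Mode = (α−1)/β = 0.2667.

0.2667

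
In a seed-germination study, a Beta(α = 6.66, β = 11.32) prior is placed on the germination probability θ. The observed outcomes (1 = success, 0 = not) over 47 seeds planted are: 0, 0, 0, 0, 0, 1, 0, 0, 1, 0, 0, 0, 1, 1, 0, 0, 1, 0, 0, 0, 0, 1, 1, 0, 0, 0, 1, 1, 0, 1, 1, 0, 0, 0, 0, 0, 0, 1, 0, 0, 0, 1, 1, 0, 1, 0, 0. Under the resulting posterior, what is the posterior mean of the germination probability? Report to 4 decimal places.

0.3333

The Beta prior is conjugate to a Binomial/Bernoulli likelihood; the update adds successes to α and failures to β.
Posterior: Beta(α+k, β+n−k) = Beta(6.66+15, 11.32+32) = Beta(21.66, 43.32).
Posterior mean = α/(α+β) = 21.66/64.98 = 0.3333.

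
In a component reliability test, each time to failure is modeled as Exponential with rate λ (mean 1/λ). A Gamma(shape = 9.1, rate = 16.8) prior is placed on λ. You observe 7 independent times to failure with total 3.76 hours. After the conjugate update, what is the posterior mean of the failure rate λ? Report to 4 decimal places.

With a Gamma(shape α, rate β) prior on the exponential rate λ, the posterior after n observations with total T = Σxᵢ is Gamma(α+n, β+T).
Posterior: Gamma(9.1+7, 16.8+3.76) = Gamma(16.1, 20.56).
Posterior mean of λ = α/β = 16.1/20.56 = 0.7831.

0.7831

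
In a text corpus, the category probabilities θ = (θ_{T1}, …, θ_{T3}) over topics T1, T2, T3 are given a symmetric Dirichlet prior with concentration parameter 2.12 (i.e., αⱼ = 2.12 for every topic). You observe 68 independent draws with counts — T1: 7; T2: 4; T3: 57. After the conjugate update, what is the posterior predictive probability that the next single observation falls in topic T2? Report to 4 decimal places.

0.0823

The Dirichlet prior is conjugate to the Multinomial likelihood: each posterior αⱼ = prior αⱼ + observed count nⱼ.
Posterior concentration: (9.12, 6.12, 59.12), total = 74.36.
P(next = T2 | data) = α_{T2}/Σα = 0.0823.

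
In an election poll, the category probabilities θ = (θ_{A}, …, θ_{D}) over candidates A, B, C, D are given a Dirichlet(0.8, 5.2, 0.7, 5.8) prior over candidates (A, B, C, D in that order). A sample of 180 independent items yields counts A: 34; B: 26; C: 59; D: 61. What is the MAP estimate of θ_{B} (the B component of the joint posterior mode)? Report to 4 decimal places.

The Dirichlet prior is conjugate to the Multinomial likelihood: each posterior αⱼ = prior αⱼ + observed count nⱼ.
Posterior concentration: (34.8, 31.2, 59.7, 66.8), total = 192.5.
Joint mode component: (α_{B}−1)/(Σα−K) = 30.2/188.5 = 0.1602.

0.1602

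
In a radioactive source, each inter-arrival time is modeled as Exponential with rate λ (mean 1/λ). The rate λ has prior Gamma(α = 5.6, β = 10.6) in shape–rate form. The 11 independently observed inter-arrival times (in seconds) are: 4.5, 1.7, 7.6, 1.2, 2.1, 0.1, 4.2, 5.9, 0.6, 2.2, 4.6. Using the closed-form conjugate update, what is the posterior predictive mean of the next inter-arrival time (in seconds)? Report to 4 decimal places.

With a Gamma(shape α, rate β) prior on the exponential rate λ, the posterior after n observations with total T = Σxᵢ is Gamma(α+n, β+T).
Sum of observations T = 34.7 seconds; n = 11.
Posterior: Gamma(5.6+11, 10.6+34.7) = Gamma(16.6, 45.3).
The predictive distribution for the next observation is Lomax; its mean is β/(α−1) = 45.3/15.6 = 2.9038.

2.9038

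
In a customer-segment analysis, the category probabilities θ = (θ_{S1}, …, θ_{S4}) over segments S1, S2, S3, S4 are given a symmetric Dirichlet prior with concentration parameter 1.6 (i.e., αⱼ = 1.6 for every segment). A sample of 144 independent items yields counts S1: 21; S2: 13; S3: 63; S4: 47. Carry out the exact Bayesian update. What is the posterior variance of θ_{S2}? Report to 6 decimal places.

The Dirichlet prior is conjugate to the Multinomial likelihood: each posterior αⱼ = prior αⱼ + observed count nⱼ.
Posterior concentration: (22.6, 14.6, 64.6, 48.6), total = 150.4.
Var[θ_j] = α_j(Σα−α_j)/((Σα)²(Σα+1)) = 14.6·135.8/(150.4²·151.4) = 0.000579.

0.000579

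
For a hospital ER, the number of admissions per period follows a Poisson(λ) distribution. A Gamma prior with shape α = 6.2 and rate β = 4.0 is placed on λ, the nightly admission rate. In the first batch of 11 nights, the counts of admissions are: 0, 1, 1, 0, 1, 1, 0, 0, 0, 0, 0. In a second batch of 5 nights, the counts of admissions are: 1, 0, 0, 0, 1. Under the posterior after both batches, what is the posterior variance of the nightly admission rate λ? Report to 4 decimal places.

0.0305

With a Gamma(shape α, rate β) prior, the Poisson likelihood is conjugate: the posterior is Gamma(α + ΣXᵢ, β + n).
Batch 1: sum of counts S = 4 over n = 11 nights.
After batch 1: Gamma(α+S, β+n) = Gamma(6.2+4, 4.0+11) = Gamma(10.2, 15.0).
Batch 2: sum of counts S = 2 over n = 5 nights.
After batch 2: Gamma(α+S, β+n) = Gamma(10.2+2, 15.0+5) = Gamma(12.2, 20.0).
Var = α/β² = 12.2/20.0² = 0.0305.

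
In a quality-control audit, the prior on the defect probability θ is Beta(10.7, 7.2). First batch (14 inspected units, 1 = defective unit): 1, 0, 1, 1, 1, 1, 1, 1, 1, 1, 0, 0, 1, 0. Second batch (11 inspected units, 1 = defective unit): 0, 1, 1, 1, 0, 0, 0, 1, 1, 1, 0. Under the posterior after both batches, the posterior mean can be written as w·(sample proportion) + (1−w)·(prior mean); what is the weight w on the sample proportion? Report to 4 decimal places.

The Beta prior is conjugate to a Binomial/Bernoulli likelihood; the update adds successes to α and failures to β.
Total number of inspected units: n = 14 + 11 = 25.
Posterior mean = (α₀+k)/(α₀+β₀+n) = [n/(α₀+β₀+n)]·(k/n) + [(α₀+β₀)/(α₀+β₀+n)]·α₀/(α₀+β₀), so only n and the prior enter the weight.
The weight on the data is w = n/(α₀+β₀+n) = 25/(10.7+7.2+25) = 25/42.9 = 0.5828.

0.5828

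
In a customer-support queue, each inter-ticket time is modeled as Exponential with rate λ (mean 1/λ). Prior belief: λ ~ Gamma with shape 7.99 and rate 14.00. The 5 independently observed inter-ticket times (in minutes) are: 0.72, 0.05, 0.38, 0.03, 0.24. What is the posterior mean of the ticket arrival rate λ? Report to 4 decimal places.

With a Gamma(shape α, rate β) prior on the exponential rate λ, the posterior after n observations with total T = Σxᵢ is Gamma(α+n, β+T).
Sum of observations T = 1.42 minutes; n = 5.
Posterior: Gamma(7.99+5, 14.00+1.42) = Gamma(12.99, 15.42).
Posterior mean of λ = α/β = 12.99/15.42 = 0.8424.

0.8424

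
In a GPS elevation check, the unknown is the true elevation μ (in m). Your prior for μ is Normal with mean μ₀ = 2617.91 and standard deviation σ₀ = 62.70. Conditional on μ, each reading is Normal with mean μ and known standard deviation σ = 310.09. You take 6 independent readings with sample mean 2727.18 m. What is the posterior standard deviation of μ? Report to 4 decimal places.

56.1861

For Normal data with known variance σ², a Normal(μ₀, σ₀²) prior on μ is conjugate. Posterior precision = 1/σ₀² + n/σ²; posterior mean is the precision-weighted average of μ₀ and x̄.
σ₀² = 62.70² = 3931.29, σ² = 310.09² = 96155.8081; σ² + n·σ₀² = 96155.8081 + 6·3931.29 = 119743.5481.
Posterior precision = 1/σ₀² + n/σ² = 1/3931.29 + 6/96155.8081 = (σ² + n·σ₀²)/(σ₀²σ²) = 119743.5481/(3931.29·96155.8081); posterior variance σₙ² = σ₀²σ²/(σ² + n·σ₀²) = 3931.29·96155.8081/119743.5481 = 3156.882962.
Posterior SD = √σₙ² = √(3931.29·96155.8081/119743.5481) = 56.1861.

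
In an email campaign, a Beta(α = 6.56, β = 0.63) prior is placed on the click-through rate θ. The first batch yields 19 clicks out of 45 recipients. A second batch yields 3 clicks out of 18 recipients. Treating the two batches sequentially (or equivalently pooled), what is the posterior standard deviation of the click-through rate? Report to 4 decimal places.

The Beta prior is conjugate to a Binomial/Bernoulli likelihood; the update adds successes to α and failures to β.
After batch 1: Beta(6.56+19, 0.63+26) = Beta(25.56, 26.63).
After batch 2: Beta(25.56+3, 26.63+15) = Beta(28.56, 41.63).
Var = αβ/((α+β)²(α+β+1)) = 28.56·41.63/(70.19²·71.19) = 0.00338996; SD = √0.00338996 = 0.0582.

0.0582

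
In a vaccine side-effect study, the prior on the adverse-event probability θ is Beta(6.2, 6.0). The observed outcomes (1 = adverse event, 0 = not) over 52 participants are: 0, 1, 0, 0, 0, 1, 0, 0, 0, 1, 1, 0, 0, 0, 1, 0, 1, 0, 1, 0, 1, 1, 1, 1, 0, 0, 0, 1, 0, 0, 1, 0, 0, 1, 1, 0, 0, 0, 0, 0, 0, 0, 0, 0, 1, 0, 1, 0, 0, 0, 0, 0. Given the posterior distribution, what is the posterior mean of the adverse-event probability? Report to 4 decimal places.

The Beta prior is conjugate to a Binomial/Bernoulli likelihood; the update adds successes to α and failures to β.
Posterior: Beta(α+k, β+n−k) = Beta(6.2+17, 6.0+35) = Beta(23.2, 41.0).
Posterior mean = α/(α+β) = 23.2/64.2 = 0.3614.

0.3614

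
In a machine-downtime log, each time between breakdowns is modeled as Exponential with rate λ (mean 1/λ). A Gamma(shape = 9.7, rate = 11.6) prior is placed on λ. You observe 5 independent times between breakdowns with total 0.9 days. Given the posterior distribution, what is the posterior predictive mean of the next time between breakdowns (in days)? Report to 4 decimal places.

With a Gamma(shape α, rate β) prior on the exponential rate λ, the posterior after n observations with total T = Σxᵢ is Gamma(α+n, β+T).
Posterior: Gamma(9.7+5, 11.6+0.9) = Gamma(14.7, 12.5).
The predictive distribution for the next observation is Lomax; its mean is β/(α−1) = 12.5/13.7 = 0.9124.

0.9124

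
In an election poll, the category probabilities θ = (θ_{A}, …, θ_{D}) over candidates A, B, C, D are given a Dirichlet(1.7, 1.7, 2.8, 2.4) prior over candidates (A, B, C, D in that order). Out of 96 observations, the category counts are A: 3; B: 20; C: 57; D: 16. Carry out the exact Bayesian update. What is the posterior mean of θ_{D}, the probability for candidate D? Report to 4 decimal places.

The Dirichlet prior is conjugate to the Multinomial likelihood: each posterior αⱼ = prior αⱼ + observed count nⱼ.
Posterior concentration: (4.7, 21.7, 59.8, 18.4), total = 104.6.
E[θ_{D}|data] = α_{D}/Σα = 18.4/104.6 = 0.1759.

0.1759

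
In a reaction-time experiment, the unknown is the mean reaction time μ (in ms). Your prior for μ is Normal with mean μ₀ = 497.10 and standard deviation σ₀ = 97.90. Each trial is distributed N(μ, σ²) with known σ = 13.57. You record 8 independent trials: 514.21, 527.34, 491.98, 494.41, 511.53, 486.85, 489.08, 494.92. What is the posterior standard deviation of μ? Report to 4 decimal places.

For Normal data with known variance σ², a Normal(μ₀, σ₀²) prior on μ is conjugate. Posterior precision = 1/σ₀² + n/σ²; posterior mean is the precision-weighted average of μ₀ and x̄.
σ₀² = 97.90² = 9584.41, σ² = 13.57² = 184.1449; σ² + n·σ₀² = 184.1449 + 8·9584.41 = 76859.4249.
Posterior precision = 1/σ₀² + n/σ² = 1/9584.41 + 8/184.1449 = (σ² + n·σ₀²)/(σ₀²σ²) = 76859.4249/(9584.41·184.1449); posterior variance σₙ² = σ₀²σ²/(σ² + n·σ₀²) = 9584.41·184.1449/76859.4249 = 22.962964.
Posterior SD = √σₙ² = √(9584.41·184.1449/76859.4249) = 4.7920.

4.7920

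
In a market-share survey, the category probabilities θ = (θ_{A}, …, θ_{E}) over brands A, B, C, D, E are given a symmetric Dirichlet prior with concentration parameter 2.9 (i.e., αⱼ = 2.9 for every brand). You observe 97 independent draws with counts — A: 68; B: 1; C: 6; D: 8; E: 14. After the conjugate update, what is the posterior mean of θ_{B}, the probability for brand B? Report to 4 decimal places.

The Dirichlet prior is conjugate to the Multinomial likelihood: each posterior αⱼ = prior αⱼ + observed count nⱼ.
Posterior concentration: (70.9, 3.9, 8.9, 10.9, 16.9), total = 111.5.
E[θ_{B}|data] = α_{B}/Σα = 3.9/111.5 = 0.0350.

0.0350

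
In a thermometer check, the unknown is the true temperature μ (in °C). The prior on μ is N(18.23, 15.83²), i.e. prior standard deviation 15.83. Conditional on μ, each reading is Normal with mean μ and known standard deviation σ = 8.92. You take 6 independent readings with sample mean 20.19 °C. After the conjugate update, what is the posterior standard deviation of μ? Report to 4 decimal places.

For Normal data with known variance σ², a Normal(μ₀, σ₀²) prior on μ is conjugate. Posterior precision = 1/σ₀² + n/σ²; posterior mean is the precision-weighted average of μ₀ and x̄.
σ₀² = 15.83² = 250.5889, σ² = 8.92² = 79.5664; σ² + n·σ₀² = 79.5664 + 6·250.5889 = 1583.0998.
Posterior precision = 1/σ₀² + n/σ² = 1/250.5889 + 6/79.5664 = (σ² + n·σ₀²)/(σ₀²σ²) = 1583.0998/(250.5889·79.5664); posterior variance σₙ² = σ₀²σ²/(σ² + n·σ₀²) = 250.5889·79.5664/1583.0998 = 12.594567.
Posterior SD = √σₙ² = √(250.5889·79.5664/1583.0998) = 3.5489.

3.5489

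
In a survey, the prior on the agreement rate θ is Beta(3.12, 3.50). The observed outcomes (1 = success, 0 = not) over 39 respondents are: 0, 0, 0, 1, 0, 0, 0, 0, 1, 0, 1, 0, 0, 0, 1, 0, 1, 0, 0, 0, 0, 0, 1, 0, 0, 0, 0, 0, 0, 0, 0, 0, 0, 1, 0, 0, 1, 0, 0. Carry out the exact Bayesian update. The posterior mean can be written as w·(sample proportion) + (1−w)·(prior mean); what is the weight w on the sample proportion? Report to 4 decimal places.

0.8549

The Beta prior is conjugate to a Binomial/Bernoulli likelihood; the update adds successes to α and failures to β.
Posterior mean = (α₀+k)/(α₀+β₀+n) = [n/(α₀+β₀+n)]·(k/n) + [(α₀+β₀)/(α₀+β₀+n)]·α₀/(α₀+β₀), so only n and the prior enter the weight.
The weight on the data is w = n/(α₀+β₀+n) = 39/(3.12+3.50+39) = 39/45.62 = 0.8549.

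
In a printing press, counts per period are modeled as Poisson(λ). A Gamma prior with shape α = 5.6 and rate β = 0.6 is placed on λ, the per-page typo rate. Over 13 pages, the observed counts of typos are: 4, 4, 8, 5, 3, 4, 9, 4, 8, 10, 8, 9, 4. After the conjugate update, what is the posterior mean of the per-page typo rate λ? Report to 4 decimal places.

6.2941

With a Gamma(shape α, rate β) prior, the Poisson likelihood is conjugate: the posterior is Gamma(α + ΣXᵢ, β + n).
Sum of counts S = 80 over n = 13 pages.
Posterior: Gamma(α+S, β+n) = Gamma(5.6+80, 0.6+13) = Gamma(85.6, 13.6).
Posterior mean = α/β = 85.6/13.6 = 6.2941.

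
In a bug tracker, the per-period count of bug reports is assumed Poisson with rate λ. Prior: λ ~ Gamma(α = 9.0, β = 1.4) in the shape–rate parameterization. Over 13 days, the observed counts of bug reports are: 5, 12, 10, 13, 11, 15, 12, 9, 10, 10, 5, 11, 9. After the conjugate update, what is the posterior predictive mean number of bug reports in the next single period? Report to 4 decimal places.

9.7917

With a Gamma(shape α, rate β) prior, the Poisson likelihood is conjugate: the posterior is Gamma(α + ΣXᵢ, β + n).
Sum of counts S = 132 over n = 13 days.
Posterior: Gamma(α+S, β+n) = Gamma(9.0+132, 1.4+13) = Gamma(141.0, 14.4).
The predictive distribution for one future period is NegBinom with mean α/β = 9.7917.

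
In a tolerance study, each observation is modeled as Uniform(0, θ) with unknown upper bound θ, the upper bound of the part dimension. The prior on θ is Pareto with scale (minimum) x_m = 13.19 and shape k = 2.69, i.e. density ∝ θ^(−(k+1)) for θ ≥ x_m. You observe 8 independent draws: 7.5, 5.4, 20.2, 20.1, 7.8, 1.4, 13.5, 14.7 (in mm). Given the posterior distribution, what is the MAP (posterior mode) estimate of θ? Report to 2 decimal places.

20.20

A Pareto(scale x_m, shape k) prior on the upper bound θ of Uniform(0, θ) is conjugate: posterior is Pareto(max(x_m, max xᵢ), k + n).
Sample maximum = 20.2; prior scale x_m = 13.19 → posterior scale = max = 20.20.
Posterior shape = 2.69 + 8 = 10.69.
The Pareto density is decreasing on [x_m, ∞), so the mode is x_m = 20.20.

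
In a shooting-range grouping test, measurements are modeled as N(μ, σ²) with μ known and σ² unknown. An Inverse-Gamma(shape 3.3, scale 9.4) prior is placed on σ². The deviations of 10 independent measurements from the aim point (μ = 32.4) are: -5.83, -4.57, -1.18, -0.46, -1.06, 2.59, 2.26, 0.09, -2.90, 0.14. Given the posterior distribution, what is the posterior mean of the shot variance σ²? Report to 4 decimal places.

With known mean μ and an Inverse-Gamma(α, β) prior on σ², the Normal likelihood is conjugate: posterior is Inv-Gamma(α + n/2, β + Σ(xᵢ−μ)²/2).
Σ(xᵢ−μ)² = (-5.83)² + (-4.57)² + (-1.18)² + (-0.46)² + (-1.06)² + (2.59)² + (2.26)² + (0.09)² + (-2.90)² + (0.14)² = 77.8548.
Posterior: Inv-Gamma(3.3 + 10/2, 9.4 + 77.8548/2) = Inv-Gamma(8.30, 48.32740).
E[σ²|data] = β/(α−1) = 48.32740/7.30 = 6.6202.

6.6202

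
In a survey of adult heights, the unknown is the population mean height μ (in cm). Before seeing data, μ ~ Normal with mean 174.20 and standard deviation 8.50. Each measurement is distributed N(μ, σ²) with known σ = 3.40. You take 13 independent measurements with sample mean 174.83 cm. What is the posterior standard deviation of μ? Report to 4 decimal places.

0.9372

For Normal data with known variance σ², a Normal(μ₀, σ₀²) prior on μ is conjugate. Posterior precision = 1/σ₀² + n/σ²; posterior mean is the precision-weighted average of μ₀ and x̄.
σ₀² = 8.50² = 72.25, σ² = 3.40² = 11.56; σ² + n·σ₀² = 11.56 + 13·72.25 = 950.81.
Posterior precision = 1/σ₀² + n/σ² = 1/72.25 + 13/11.56 = (σ² + n·σ₀²)/(σ₀²σ²) = 950.81/(72.25·11.56); posterior variance σₙ² = σ₀²σ²/(σ² + n·σ₀²) = 72.25·11.56/950.81 = 0.878419.
Posterior SD = √σₙ² = √(72.25·11.56/950.81) = 0.9372.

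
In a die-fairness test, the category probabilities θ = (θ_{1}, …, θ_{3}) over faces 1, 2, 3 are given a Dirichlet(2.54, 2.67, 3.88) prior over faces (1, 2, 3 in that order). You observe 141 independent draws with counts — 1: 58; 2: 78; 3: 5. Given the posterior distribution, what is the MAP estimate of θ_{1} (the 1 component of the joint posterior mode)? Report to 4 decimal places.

0.4048

The Dirichlet prior is conjugate to the Multinomial likelihood: each posterior αⱼ = prior αⱼ + observed count nⱼ.
Posterior concentration: (60.54, 80.67, 8.88), total = 150.09.
Joint mode component: (α_{1}−1)/(Σα−K) = 59.54/147.09 = 0.4048.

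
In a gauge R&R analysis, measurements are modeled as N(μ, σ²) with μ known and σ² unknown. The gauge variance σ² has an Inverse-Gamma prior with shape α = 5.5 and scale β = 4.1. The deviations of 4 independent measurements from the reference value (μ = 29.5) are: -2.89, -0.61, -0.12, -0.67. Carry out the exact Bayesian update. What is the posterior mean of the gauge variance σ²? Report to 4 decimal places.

1.3375

With known mean μ and an Inverse-Gamma(α, β) prior on σ², the Normal likelihood is conjugate: posterior is Inv-Gamma(α + n/2, β + Σ(xᵢ−μ)²/2).
Σ(xᵢ−μ)² = (-2.89)² + (-0.61)² + (-0.12)² + (-0.67)² = 9.1875.
Posterior: Inv-Gamma(5.5 + 4/2, 4.1 + 9.1875/2) = Inv-Gamma(7.50, 8.69375).
E[σ²|data] = β/(α−1) = 8.69375/6.50 = 1.3375.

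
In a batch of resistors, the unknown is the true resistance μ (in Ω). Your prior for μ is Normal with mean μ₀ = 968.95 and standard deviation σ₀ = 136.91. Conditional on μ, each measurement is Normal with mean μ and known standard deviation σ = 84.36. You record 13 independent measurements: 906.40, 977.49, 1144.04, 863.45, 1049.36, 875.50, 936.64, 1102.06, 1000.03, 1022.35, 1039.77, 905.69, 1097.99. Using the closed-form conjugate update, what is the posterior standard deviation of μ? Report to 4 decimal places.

23.0629

For Normal data with known variance σ², a Normal(μ₀, σ₀²) prior on μ is conjugate. Posterior precision = 1/σ₀² + n/σ²; posterior mean is the precision-weighted average of μ₀ and x̄.
σ₀² = 136.91² = 18744.3481, σ² = 84.36² = 7116.6096; σ² + n·σ₀² = 7116.6096 + 13·18744.3481 = 250793.1349.
Posterior precision = 1/σ₀² + n/σ² = 1/18744.3481 + 13/7116.6096 = (σ² + n·σ₀²)/(σ₀²σ²) = 250793.1349/(18744.3481·7116.6096); posterior variance σₙ² = σ₀²σ²/(σ² + n·σ₀²) = 18744.3481·7116.6096/250793.1349 = 531.897365.
Posterior SD = √σₙ² = √(18744.3481·7116.6096/250793.1349) = 23.0629.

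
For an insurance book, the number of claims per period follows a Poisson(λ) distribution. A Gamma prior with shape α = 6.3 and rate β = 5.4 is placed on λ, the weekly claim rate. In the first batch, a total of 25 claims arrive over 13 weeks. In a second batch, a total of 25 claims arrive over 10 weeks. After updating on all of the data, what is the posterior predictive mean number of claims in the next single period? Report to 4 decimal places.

1.9824

With a Gamma(shape α, rate β) prior, the Poisson likelihood is conjugate: the posterior is Gamma(α + ΣXᵢ, β + n).
After batch 1: Gamma(α+S, β+n) = Gamma(6.3+25, 5.4+13) = Gamma(31.3, 18.4).
After batch 2: Gamma(α+S, β+n) = Gamma(31.3+25, 18.4+10) = Gamma(56.3, 28.4).
The predictive distribution for one future period is NegBinom with mean α/β = 1.9824.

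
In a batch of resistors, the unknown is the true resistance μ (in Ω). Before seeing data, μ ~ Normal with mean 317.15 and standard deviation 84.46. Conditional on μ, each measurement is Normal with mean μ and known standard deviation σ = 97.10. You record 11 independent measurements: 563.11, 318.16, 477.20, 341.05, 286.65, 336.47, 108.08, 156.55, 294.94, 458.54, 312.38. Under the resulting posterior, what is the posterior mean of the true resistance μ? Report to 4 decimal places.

330.4988

For Normal data with known variance σ², a Normal(μ₀, σ₀²) prior on μ is conjugate. Posterior precision = 1/σ₀² + n/σ²; posterior mean is the precision-weighted average of μ₀ and x̄.
Σxᵢ = 563.11 + 318.16 + 477.20 + 341.05 + 286.65 + 336.47 + 108.08 + 156.55 + 294.94 + 458.54 + 312.38 = 3653.13, so n·x̄ = 3653.13.
σ₀² = 84.46² = 7133.4916, σ² = 97.10² = 9428.41; σ² + n·σ₀² = 9428.41 + 11·7133.4916 = 87896.8176.
Posterior mean = (μ₀/σ₀² + n·x̄/σ²)/(1/σ₀² + n/σ²) = (σ²·μ₀ + σ₀²·n·x̄)/(σ² + n·σ₀²) = (9428.41·317.15 + 7133.4916·3653.13)/87896.8176 = 29049792.400208/87896.8176 = 330.4988.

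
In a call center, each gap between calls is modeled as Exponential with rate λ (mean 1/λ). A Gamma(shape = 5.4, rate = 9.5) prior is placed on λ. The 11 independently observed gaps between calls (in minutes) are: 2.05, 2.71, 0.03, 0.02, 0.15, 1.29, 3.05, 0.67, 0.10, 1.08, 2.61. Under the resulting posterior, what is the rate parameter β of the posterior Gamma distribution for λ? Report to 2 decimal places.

With a Gamma(shape α, rate β) prior on the exponential rate λ, the posterior after n observations with total T = Σxᵢ is Gamma(α+n, β+T).
Sum of observations T = 13.76 minutes; n = 11.
Posterior: Gamma(5.4+11, 9.5+13.76) = Gamma(16.4, 23.26).
Posterior β = 23.26.

23.26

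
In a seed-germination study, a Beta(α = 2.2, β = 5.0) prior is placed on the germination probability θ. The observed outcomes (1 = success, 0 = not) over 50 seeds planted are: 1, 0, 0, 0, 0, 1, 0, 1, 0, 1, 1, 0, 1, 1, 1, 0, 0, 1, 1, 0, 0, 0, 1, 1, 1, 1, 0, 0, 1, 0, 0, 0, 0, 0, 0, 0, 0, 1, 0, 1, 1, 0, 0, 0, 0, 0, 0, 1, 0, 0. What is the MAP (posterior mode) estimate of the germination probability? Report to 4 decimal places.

0.3659

The Beta prior is conjugate to a Binomial/Bernoulli likelihood; the update adds successes to α and failures to β.
Posterior: Beta(α+k, β+n−k) = Beta(2.2+19, 5.0+31) = Beta(21.2, 36.0).
Mode of Beta(a,b) for a,b>1 is (a−1)/(a+b−2) = 20.2/55.2 = 0.3659.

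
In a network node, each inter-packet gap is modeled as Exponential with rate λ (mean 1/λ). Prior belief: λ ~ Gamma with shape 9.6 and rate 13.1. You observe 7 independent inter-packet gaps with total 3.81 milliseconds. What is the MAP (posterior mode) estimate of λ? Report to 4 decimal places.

With a Gamma(shape α, rate β) prior on the exponential rate λ, the posterior after n observations with total T = Σxᵢ is Gamma(α+n, β+T).
Posterior: Gamma(9.6+7, 13.1+3.81) = Gamma(16.6, 16.91).
Mode = (α−1)/β = 0.9225.

0.9225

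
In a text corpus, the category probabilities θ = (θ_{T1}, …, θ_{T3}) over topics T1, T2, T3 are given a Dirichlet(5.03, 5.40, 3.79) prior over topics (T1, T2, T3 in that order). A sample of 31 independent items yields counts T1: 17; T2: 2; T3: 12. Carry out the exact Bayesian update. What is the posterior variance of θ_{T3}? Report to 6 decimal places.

The Dirichlet prior is conjugate to the Multinomial likelihood: each posterior αⱼ = prior αⱼ + observed count nⱼ.
Posterior concentration: (22.03, 7.40, 15.79), total = 45.22.
Var[θ_j] = α_j(Σα−α_j)/((Σα)²(Σα+1)) = 15.79·29.43/(45.22²·46.22) = 0.004917.

0.004917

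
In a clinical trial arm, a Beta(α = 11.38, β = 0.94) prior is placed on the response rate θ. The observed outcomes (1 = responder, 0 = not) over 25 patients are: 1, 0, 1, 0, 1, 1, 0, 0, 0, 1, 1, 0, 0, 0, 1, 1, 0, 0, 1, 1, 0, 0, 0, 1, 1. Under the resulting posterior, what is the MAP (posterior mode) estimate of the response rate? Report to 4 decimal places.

The Beta prior is conjugate to a Binomial/Bernoulli likelihood; the update adds successes to α and failures to β.
Posterior: Beta(α+k, β+n−k) = Beta(11.38+12, 0.94+13) = Beta(23.38, 13.94).
Mode of Beta(a,b) for a,b>1 is (a−1)/(a+b−2) = 22.38/35.32 = 0.6336.

0.6336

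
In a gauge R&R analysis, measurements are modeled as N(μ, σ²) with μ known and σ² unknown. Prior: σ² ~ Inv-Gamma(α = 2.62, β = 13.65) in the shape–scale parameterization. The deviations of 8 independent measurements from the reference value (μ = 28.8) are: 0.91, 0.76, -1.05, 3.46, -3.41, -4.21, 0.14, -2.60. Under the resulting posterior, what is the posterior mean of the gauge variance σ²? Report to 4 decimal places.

With known mean μ and an Inverse-Gamma(α, β) prior on σ², the Normal likelihood is conjugate: posterior is Inv-Gamma(α + n/2, β + Σ(xᵢ−μ)²/2).
Σ(xᵢ−μ)² = (0.91)² + (0.76)² + (-1.05)² + (3.46)² + (-3.41)² + (-4.21)² + (0.14)² + (-2.60)² = 50.6116.
Posterior: Inv-Gamma(2.62 + 8/2, 13.65 + 50.6116/2) = Inv-Gamma(6.62, 38.95580).
E[σ²|data] = β/(α−1) = 38.95580/5.62 = 6.9316.

6.9316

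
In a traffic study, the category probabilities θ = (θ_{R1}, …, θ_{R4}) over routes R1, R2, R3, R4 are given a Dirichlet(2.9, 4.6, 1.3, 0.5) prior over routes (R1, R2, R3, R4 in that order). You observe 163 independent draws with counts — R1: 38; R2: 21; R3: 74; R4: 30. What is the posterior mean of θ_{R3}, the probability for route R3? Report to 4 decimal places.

The Dirichlet prior is conjugate to the Multinomial likelihood: each posterior αⱼ = prior αⱼ + observed count nⱼ.
Posterior concentration: (40.9, 25.6, 75.3, 30.5), total = 172.3.
E[θ_{R3}|data] = α_{R3}/Σα = 75.3/172.3 = 0.4370.

0.4370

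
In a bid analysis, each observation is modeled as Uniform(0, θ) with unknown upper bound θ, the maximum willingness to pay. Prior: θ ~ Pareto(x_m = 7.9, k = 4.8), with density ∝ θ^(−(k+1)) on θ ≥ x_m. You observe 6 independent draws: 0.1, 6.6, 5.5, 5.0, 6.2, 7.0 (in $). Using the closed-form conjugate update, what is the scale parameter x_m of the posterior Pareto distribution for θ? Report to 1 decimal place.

7.9

A Pareto(scale x_m, shape k) prior on the upper bound θ of Uniform(0, θ) is conjugate: posterior is Pareto(max(x_m, max xᵢ), k + n).
Sample maximum = 7.0; prior scale x_m = 7.9 → posterior scale = max = 7.9.
Posterior shape = 4.8 + 6 = 10.8.
Posterior scale x_m = 7.9.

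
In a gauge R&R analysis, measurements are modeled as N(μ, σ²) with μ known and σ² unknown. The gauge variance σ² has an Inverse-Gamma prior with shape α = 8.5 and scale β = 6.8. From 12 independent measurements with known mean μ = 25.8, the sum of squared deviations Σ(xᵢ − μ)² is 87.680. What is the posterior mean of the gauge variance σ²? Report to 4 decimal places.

3.7511

With known mean μ and an Inverse-Gamma(α, β) prior on σ², the Normal likelihood is conjugate: posterior is Inv-Gamma(α + n/2, β + Σ(xᵢ−μ)²/2).
Posterior: Inv-Gamma(8.5 + 12/2, 6.8 + 87.680/2) = Inv-Gamma(14.50, 50.6400).
E[σ²|data] = β/(α−1) = 50.6400/13.50 = 3.7511.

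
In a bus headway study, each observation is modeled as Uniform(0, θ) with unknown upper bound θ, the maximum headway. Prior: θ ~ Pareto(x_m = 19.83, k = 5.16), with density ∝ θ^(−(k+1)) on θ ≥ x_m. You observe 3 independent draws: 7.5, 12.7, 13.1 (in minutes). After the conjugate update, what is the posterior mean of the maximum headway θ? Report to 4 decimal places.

A Pareto(scale x_m, shape k) prior on the upper bound θ of Uniform(0, θ) is conjugate: posterior is Pareto(max(x_m, max xᵢ), k + n).
Sample maximum = 13.1; prior scale x_m = 19.83 → posterior scale = max = 19.83.
Posterior shape = 5.16 + 3 = 8.16.
E[θ|data] = k·x_m/(k−1) = 8.16·19.83/7.16 = 22.5996.

22.5996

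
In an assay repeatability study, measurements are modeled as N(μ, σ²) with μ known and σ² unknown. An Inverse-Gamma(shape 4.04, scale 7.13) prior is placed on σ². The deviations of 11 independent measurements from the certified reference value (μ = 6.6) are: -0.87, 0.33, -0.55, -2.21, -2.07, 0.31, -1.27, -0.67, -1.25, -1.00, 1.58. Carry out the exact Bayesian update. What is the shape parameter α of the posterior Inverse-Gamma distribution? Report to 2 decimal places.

With known mean μ and an Inverse-Gamma(α, β) prior on σ², the Normal likelihood is conjugate: posterior is Inv-Gamma(α + n/2, β + Σ(xᵢ−μ)²/2).
Σ(xᵢ−μ)² = (-0.87)² + (0.33)² + (-0.55)² + (-2.21)² + (-2.07)² + (0.31)² + (-1.27)² + (-0.67)² + (-1.25)² + (-1.00)² + (1.58)² = 17.5541.
Posterior: Inv-Gamma(4.04 + 11/2, 7.13 + 17.5541/2) = Inv-Gamma(9.54, 15.90705).
Posterior α = 9.54.

9.54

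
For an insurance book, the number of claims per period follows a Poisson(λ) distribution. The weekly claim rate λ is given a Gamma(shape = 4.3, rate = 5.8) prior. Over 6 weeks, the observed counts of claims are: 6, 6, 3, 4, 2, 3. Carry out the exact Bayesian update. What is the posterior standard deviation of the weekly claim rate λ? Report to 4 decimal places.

With a Gamma(shape α, rate β) prior, the Poisson likelihood is conjugate: the posterior is Gamma(α + ΣXᵢ, β + n).
Sum of counts S = 24 over n = 6 weeks.
Posterior: Gamma(α+S, β+n) = Gamma(4.3+24, 5.8+6) = Gamma(28.3, 11.8).
SD = √α/β = √28.3/11.8 = 0.4508.

0.4508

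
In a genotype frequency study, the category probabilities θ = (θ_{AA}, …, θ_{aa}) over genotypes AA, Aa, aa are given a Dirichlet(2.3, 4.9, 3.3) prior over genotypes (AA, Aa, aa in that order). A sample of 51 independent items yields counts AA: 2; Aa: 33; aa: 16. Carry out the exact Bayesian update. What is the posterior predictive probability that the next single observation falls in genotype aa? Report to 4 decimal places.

0.3138

The Dirichlet prior is conjugate to the Multinomial likelihood: each posterior αⱼ = prior αⱼ + observed count nⱼ.
Posterior concentration: (4.3, 37.9, 19.3), total = 61.5.
P(next = aa | data) = α_{aa}/Σα = 0.3138.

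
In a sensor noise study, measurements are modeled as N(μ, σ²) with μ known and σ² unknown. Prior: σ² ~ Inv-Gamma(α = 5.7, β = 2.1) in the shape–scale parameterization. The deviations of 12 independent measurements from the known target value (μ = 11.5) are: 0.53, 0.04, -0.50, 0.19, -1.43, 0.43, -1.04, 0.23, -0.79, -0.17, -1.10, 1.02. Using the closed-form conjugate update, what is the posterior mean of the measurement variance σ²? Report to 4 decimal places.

0.5157

With known mean μ and an Inverse-Gamma(α, β) prior on σ², the Normal likelihood is conjugate: posterior is Inv-Gamma(α + n/2, β + Σ(xᵢ−μ)²/2).
Σ(xᵢ−μ)² = (0.53)² + (0.04)² + (-0.50)² + (0.19)² + (-1.43)² + (0.43)² + (-1.04)² + (0.23)² + (-0.79)² + (-0.17)² + (-1.10)² + (1.02)² = 6.8363.
Posterior: Inv-Gamma(5.7 + 12/2, 2.1 + 6.8363/2) = Inv-Gamma(11.70, 5.51815).
E[σ²|data] = β/(α−1) = 5.51815/10.70 = 0.5157.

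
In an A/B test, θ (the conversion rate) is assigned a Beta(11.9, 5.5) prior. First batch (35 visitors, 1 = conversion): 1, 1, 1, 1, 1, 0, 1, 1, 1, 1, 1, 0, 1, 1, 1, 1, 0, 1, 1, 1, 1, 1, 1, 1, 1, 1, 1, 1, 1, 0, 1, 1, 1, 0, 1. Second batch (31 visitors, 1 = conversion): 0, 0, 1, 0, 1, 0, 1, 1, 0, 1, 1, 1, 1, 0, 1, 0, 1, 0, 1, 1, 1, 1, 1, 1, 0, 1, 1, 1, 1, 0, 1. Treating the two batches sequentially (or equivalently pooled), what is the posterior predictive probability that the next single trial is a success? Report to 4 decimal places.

0.7542

The Beta prior is conjugate to a Binomial/Bernoulli likelihood; the update adds successes to α and failures to β.
After batch 1: Beta(11.9+30, 5.5+5) = Beta(41.9, 10.5).
After batch 2: Beta(41.9+21, 10.5+10) = Beta(62.9, 20.5).
For a single future Bernoulli trial, P(success | data) = α/(α+β) = 0.7542.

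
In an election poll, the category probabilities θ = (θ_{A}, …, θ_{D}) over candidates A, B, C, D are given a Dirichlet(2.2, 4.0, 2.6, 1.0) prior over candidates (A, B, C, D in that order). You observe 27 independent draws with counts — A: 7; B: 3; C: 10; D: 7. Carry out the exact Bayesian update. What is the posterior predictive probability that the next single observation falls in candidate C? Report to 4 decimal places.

0.3424

The Dirichlet prior is conjugate to the Multinomial likelihood: each posterior αⱼ = prior αⱼ + observed count nⱼ.
Posterior concentration: (9.2, 7.0, 12.6, 8.0), total = 36.8.
P(next = C | data) = α_{C}/Σα = 0.3424.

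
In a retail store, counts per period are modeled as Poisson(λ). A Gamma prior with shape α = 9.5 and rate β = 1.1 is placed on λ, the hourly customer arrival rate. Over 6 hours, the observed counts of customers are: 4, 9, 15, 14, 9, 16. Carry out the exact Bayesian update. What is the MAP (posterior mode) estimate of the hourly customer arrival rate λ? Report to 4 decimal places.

10.6338

With a Gamma(shape α, rate β) prior, the Poisson likelihood is conjugate: the posterior is Gamma(α + ΣXᵢ, β + n).
Sum of counts S = 67 over n = 6 hours.
Posterior: Gamma(α+S, β+n) = Gamma(9.5+67, 1.1+6) = Gamma(76.5, 7.1).
Mode of Gamma(α,β) for α≥1 is (α−1)/β = 75.5/7.1 = 10.6338.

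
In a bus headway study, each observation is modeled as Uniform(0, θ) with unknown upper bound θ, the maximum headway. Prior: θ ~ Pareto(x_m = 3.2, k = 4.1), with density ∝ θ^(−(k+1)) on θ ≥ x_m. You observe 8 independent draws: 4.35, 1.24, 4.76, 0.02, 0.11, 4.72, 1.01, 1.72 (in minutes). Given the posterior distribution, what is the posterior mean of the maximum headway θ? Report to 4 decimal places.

5.1888

A Pareto(scale x_m, shape k) prior on the upper bound θ of Uniform(0, θ) is conjugate: posterior is Pareto(max(x_m, max xᵢ), k + n).
Sample maximum = 4.76; prior scale x_m = 3.2 → posterior scale = max = 4.76.
Posterior shape = 4.1 + 8 = 12.1.
E[θ|data] = k·x_m/(k−1) = 12.1·4.76/11.1 = 5.1888.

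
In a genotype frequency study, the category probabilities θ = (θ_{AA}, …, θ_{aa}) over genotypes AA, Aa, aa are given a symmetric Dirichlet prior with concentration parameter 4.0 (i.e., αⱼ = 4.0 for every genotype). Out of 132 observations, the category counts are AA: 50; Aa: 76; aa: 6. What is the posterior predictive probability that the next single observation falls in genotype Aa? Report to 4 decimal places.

The Dirichlet prior is conjugate to the Multinomial likelihood: each posterior αⱼ = prior αⱼ + observed count nⱼ.
Posterior concentration: (54.0, 80.0, 10.0), total = 144.0.
P(next = Aa | data) = α_{Aa}/Σα = 0.5556.

0.5556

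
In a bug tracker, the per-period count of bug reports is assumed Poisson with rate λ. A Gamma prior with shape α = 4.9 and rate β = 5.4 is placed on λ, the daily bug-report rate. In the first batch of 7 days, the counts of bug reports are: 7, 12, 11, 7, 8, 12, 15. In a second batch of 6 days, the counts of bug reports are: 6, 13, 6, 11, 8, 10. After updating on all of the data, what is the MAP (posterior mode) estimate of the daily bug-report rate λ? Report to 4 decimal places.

With a Gamma(shape α, rate β) prior, the Poisson likelihood is conjugate: the posterior is Gamma(α + ΣXᵢ, β + n).
Batch 1: sum of counts S = 72 over n = 7 days.
After batch 1: Gamma(α+S, β+n) = Gamma(4.9+72, 5.4+7) = Gamma(76.9, 12.4).
Batch 2: sum of counts S = 54 over n = 6 days.
After batch 2: Gamma(α+S, β+n) = Gamma(76.9+54, 12.4+6) = Gamma(130.9, 18.4).
Mode of Gamma(α,β) for α≥1 is (α−1)/β = 129.9/18.4 = 7.0598.

7.0598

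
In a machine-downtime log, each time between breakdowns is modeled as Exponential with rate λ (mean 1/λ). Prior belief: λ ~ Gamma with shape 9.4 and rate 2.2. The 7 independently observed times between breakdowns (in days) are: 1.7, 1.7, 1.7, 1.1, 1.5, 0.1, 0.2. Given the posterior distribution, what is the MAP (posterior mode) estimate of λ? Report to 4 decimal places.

1.5098

With a Gamma(shape α, rate β) prior on the exponential rate λ, the posterior after n observations with total T = Σxᵢ is Gamma(α+n, β+T).
Sum of observations T = 8.0 days; n = 7.
Posterior: Gamma(9.4+7, 2.2+8.0) = Gamma(16.4, 10.2).
Mode = (α−1)/β = 1.5098.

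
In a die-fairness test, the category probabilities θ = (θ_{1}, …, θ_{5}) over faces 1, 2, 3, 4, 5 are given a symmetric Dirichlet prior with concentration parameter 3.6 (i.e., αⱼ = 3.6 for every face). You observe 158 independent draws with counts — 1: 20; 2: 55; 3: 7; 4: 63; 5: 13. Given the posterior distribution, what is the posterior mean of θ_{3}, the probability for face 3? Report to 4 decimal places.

0.0602

The Dirichlet prior is conjugate to the Multinomial likelihood: each posterior αⱼ = prior αⱼ + observed count nⱼ.
Posterior concentration: (23.6, 58.6, 10.6, 66.6, 16.6), total = 176.0.
E[θ_{3}|data] = α_{3}/Σα = 10.6/176.0 = 0.0602.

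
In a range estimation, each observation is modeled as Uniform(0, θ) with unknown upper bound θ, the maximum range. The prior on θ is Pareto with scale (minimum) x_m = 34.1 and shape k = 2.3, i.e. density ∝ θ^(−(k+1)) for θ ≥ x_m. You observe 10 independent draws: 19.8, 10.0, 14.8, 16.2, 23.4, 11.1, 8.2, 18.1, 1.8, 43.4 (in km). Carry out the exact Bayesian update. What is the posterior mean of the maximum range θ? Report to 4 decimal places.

47.2407

A Pareto(scale x_m, shape k) prior on the upper bound θ of Uniform(0, θ) is conjugate: posterior is Pareto(max(x_m, max xᵢ), k + n).
Sample maximum = 43.4; prior scale x_m = 34.1 → posterior scale = max = 43.4.
Posterior shape = 2.3 + 10 = 12.3.
E[θ|data] = k·x_m/(k−1) = 12.3·43.4/11.3 = 47.2407.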